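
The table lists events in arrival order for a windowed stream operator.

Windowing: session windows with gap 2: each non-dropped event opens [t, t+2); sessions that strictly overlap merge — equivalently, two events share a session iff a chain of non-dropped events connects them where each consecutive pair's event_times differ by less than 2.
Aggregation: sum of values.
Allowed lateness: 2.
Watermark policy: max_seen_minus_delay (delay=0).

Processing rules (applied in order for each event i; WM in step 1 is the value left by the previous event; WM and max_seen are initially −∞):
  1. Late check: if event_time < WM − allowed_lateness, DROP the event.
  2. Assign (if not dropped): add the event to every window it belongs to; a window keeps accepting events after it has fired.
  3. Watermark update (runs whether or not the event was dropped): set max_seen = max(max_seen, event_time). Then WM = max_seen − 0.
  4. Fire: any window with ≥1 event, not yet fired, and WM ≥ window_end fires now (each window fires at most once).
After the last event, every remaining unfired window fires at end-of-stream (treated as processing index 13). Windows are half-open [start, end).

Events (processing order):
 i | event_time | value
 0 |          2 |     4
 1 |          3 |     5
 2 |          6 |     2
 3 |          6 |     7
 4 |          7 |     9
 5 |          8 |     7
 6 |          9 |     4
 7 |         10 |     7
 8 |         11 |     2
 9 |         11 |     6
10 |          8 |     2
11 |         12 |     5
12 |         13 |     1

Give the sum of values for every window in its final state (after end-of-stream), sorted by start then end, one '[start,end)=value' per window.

i=0 t=2 v=4: → [2,4); WM=2
i=1 t=3 v=5: → [2,5); WM=3
i=2 t=6 v=2: → [6,8); WM=6
i=3 t=6 v=7: → [6,8); WM=6
i=4 t=7 v=9: → [6,9); WM=7
i=5 t=8 v=7: → [6,10); WM=8
i=6 t=9 v=4: → [6,11); WM=9
i=7 t=10 v=7: → [6,12); WM=10
i=8 t=11 v=2: → [6,13); WM=11
i=9 t=11 v=6: → [6,13); WM=11
i=10 t=8 v=2: DROP (t<11-2); WM=11
i=11 t=12 v=5: → [6,14); WM=12
i=12 t=13 v=1: → [6,15); WM=13

[2,5)=9 [6,15)=50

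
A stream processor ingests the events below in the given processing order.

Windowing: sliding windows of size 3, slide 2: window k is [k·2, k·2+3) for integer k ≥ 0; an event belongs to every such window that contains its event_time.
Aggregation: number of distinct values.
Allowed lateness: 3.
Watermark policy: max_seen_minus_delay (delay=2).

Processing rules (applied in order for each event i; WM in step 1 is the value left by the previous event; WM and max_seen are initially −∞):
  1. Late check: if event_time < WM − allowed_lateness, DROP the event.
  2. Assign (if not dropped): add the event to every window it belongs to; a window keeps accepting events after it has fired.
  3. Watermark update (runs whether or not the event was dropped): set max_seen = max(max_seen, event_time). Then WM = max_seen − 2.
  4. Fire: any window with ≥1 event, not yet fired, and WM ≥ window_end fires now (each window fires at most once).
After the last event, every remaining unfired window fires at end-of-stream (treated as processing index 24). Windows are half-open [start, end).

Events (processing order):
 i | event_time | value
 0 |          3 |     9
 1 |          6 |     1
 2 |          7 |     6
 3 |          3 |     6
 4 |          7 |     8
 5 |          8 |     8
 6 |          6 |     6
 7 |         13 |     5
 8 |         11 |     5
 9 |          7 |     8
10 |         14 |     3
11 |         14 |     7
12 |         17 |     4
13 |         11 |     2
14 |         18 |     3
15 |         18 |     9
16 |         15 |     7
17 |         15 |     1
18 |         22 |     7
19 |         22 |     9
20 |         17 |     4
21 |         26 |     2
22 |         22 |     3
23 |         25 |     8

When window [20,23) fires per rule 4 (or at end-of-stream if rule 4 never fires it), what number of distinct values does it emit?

2

i=0 t=3 v=9: → [2,5); WM=1
i=1 t=6 v=1: → [6,9),[4,7); WM=4
i=2 t=7 v=6: → [6,9); WM=5; [2,5) fires=1
i=3 t=3 v=6: → [2,5); WM=5
i=4 t=7 v=8: → [6,9); WM=5
i=5 t=8 v=8: → [8,11),[6,9); WM=6
i=6 t=6 v=6: → [6,9),[4,7); WM=6
i=7 t=13 v=5: → [12,15); WM=11; [4,7) fires=2 [6,9) fires=3 [8,11) fires=1
i=8 t=11 v=5: → [10,13); WM=11
i=9 t=7 v=8: DROP (t<11-3); WM=11
i=10 t=14 v=3: → [14,17),[12,15); WM=12
i=11 t=14 v=7: → [14,17),[12,15); WM=12
i=12 t=17 v=4: → [16,19); WM=15; [10,13) fires=1 [12,15) fires=3
i=13 t=11 v=2: DROP (t<15-3); WM=15
i=14 t=18 v=3: → [18,21),[16,19); WM=16
i=15 t=18 v=9: → [18,21),[16,19); WM=16
i=16 t=15 v=7: → [14,17); WM=16
i=17 t=15 v=1: → [14,17); WM=16
i=18 t=22 v=7: → [22,25),[20,23); WM=20; [14,17) fires=3 [16,19) fires=3
i=19 t=22 v=9: → [22,25),[20,23); WM=20
i=20 t=17 v=4: → [16,19); WM=20
i=21 t=26 v=2: → [26,29),[24,27); WM=24; [18,21) fires=2 [20,23) fires=2
i=22 t=22 v=3: → [22,25),[20,23); WM=24
i=23 t=25 v=8: → [24,27); WM=24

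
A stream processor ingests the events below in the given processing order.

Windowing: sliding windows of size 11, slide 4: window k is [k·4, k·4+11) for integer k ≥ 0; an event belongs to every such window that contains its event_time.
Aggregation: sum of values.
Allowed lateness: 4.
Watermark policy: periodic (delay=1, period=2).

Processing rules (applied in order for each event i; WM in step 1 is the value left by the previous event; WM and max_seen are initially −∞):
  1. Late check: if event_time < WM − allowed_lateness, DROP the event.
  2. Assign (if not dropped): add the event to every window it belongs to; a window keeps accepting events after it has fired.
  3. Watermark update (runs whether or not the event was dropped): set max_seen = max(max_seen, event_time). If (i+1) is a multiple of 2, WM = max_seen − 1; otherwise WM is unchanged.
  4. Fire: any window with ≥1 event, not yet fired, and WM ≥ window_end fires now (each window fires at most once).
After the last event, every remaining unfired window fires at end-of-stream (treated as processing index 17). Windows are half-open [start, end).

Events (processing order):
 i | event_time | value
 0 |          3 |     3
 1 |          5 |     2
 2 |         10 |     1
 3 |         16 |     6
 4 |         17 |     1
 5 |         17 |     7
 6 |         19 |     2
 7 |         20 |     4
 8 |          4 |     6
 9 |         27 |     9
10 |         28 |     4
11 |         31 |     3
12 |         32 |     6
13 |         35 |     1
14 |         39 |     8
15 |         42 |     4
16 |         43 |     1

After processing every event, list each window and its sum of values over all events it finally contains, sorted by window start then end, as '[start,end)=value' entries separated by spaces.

i=0 t=3 v=3: → [0,11); WM=−∞
i=1 t=5 v=2: → [4,15),[0,11); WM=4
i=2 t=10 v=1: → [8,19),[4,15),[0,11); WM=4
i=3 t=16 v=6: → [16,27),[12,23),[8,19); WM=15; [0,11) fires=6 [4,15) fires=3
i=4 t=17 v=1: → [16,27),[12,23),[8,19); WM=15
i=5 t=17 v=7: → [16,27),[12,23),[8,19); WM=16
i=6 t=19 v=2: → [16,27),[12,23); WM=16
i=7 t=20 v=4: → [20,31),[16,27),[12,23); WM=19; [8,19) fires=15
i=8 t=4 v=6: DROP (t<19-4); WM=19
i=9 t=27 v=9: → [24,35),[20,31); WM=26; [12,23) fires=20
i=10 t=28 v=4: → [28,39),[24,35),[20,31); WM=26
i=11 t=31 v=3: → [28,39),[24,35); WM=30; [16,27) fires=20
i=12 t=32 v=6: → [32,43),[28,39),[24,35); WM=30
i=13 t=35 v=1: → [32,43),[28,39); WM=34; [20,31) fires=17
i=14 t=39 v=8: → [36,47),[32,43); WM=34
i=15 t=42 v=4: → [40,51),[36,47),[32,43); WM=41; [24,35) fires=22 [28,39) fires=14
i=16 t=43 v=1: → [40,51),[36,47); WM=41

[0,11)=6 [4,15)=3 [8,19)=15 [12,23)=20 [16,27)=20 [20,31)=17 [24,35)=22 [28,39)=14 [32,43)=19 [36,47)=13 [40,51)=5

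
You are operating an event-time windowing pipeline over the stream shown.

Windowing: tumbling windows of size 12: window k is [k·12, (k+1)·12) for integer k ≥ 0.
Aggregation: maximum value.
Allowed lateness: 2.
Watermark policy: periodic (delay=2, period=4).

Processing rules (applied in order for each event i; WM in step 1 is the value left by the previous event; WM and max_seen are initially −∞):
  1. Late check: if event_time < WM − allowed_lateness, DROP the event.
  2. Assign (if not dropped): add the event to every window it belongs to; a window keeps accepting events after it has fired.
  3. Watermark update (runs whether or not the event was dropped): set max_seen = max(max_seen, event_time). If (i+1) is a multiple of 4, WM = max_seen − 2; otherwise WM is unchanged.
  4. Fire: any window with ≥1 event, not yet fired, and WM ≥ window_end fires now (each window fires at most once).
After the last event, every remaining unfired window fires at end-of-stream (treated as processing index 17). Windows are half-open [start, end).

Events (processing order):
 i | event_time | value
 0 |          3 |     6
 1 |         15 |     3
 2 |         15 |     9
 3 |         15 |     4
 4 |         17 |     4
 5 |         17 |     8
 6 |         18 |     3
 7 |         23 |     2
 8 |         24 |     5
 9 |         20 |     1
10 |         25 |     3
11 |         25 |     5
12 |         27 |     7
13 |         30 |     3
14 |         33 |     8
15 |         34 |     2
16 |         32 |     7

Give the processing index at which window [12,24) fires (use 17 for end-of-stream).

15

i=0 t=3 v=6: → [0,12); WM=−∞
i=1 t=15 v=3: → [12,24); WM=−∞
i=2 t=15 v=9: → [12,24); WM=−∞
i=3 t=15 v=4: → [12,24); WM=13; [0,12) fires=6
i=4 t=17 v=4: → [12,24); WM=13
i=5 t=17 v=8: → [12,24); WM=13
i=6 t=18 v=3: → [12,24); WM=13
i=7 t=23 v=2: → [12,24); WM=21
i=8 t=24 v=5: → [24,36); WM=21
i=9 t=20 v=1: → [12,24); WM=21
i=10 t=25 v=3: → [24,36); WM=21
i=11 t=25 v=5: → [24,36); WM=23
i=12 t=27 v=7: → [24,36); WM=23
i=13 t=30 v=3: → [24,36); WM=23
i=14 t=33 v=8: → [24,36); WM=23
i=15 t=34 v=2: → [24,36); WM=32; [12,24) fires=9
i=16 t=32 v=7: → [24,36); WM=32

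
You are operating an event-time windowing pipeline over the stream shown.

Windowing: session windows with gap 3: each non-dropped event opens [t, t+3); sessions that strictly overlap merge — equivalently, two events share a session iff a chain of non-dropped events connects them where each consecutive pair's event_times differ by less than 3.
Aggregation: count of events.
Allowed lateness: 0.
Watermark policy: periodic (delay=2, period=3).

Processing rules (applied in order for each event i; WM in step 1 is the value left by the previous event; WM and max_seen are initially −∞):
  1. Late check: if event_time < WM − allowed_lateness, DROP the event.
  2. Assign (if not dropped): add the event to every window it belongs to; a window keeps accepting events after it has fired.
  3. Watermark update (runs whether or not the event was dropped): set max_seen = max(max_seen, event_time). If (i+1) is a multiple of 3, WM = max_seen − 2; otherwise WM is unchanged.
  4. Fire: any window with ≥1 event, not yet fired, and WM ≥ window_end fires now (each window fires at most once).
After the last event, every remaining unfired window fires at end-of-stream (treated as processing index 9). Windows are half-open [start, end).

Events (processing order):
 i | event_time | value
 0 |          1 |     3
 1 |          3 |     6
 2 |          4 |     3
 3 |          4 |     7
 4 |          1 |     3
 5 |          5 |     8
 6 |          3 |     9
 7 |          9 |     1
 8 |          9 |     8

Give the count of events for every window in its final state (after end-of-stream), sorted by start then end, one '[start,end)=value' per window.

i=0 t=1 v=3: → [1,4); WM=−∞
i=1 t=3 v=6: → [1,6); WM=−∞
i=2 t=4 v=3: → [1,7); WM=2
i=3 t=4 v=7: → [1,7); WM=2
i=4 t=1 v=3: DROP (t<2-0); WM=2
i=5 t=5 v=8: → [1,8); WM=3
i=6 t=3 v=9: → [1,8); WM=3
i=7 t=9 v=1: → [9,12); WM=3
i=8 t=9 v=8: → [9,12); WM=7

[1,8)=6 [9,12)=2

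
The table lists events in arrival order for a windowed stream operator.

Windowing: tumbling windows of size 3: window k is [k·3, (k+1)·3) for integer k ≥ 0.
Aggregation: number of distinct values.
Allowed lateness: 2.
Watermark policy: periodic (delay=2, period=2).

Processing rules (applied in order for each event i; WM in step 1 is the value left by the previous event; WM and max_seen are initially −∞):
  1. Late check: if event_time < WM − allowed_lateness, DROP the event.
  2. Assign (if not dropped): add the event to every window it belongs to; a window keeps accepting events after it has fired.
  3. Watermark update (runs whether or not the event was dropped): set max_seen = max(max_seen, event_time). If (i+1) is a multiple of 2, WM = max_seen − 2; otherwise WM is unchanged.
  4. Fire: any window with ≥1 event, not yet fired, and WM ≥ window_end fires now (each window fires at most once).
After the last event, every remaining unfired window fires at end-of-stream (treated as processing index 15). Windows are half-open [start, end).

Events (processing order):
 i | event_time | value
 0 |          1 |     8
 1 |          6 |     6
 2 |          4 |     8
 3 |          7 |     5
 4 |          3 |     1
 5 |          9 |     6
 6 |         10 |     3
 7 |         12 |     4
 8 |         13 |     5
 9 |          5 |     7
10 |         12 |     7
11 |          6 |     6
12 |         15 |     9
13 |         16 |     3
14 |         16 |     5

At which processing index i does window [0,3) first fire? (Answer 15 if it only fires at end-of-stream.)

1

i=0 t=1 v=8: → [0,3); WM=−∞
i=1 t=6 v=6: → [6,9); WM=4; [0,3) fires=1
i=2 t=4 v=8: → [3,6); WM=4
i=3 t=7 v=5: → [6,9); WM=5
i=4 t=3 v=1: → [3,6); WM=5
i=5 t=9 v=6: → [9,12); WM=7; [3,6) fires=2
i=6 t=10 v=3: → [9,12); WM=7
i=7 t=12 v=4: → [12,15); WM=10; [6,9) fires=2
i=8 t=13 v=5: → [12,15); WM=10
i=9 t=5 v=7: DROP (t<10-2); WM=11
i=10 t=12 v=7: → [12,15); WM=11
i=11 t=6 v=6: DROP (t<11-2); WM=11
i=12 t=15 v=9: → [15,18); WM=11
i=13 t=16 v=3: → [15,18); WM=14; [9,12) fires=2
i=14 t=16 v=5: → [15,18); WM=14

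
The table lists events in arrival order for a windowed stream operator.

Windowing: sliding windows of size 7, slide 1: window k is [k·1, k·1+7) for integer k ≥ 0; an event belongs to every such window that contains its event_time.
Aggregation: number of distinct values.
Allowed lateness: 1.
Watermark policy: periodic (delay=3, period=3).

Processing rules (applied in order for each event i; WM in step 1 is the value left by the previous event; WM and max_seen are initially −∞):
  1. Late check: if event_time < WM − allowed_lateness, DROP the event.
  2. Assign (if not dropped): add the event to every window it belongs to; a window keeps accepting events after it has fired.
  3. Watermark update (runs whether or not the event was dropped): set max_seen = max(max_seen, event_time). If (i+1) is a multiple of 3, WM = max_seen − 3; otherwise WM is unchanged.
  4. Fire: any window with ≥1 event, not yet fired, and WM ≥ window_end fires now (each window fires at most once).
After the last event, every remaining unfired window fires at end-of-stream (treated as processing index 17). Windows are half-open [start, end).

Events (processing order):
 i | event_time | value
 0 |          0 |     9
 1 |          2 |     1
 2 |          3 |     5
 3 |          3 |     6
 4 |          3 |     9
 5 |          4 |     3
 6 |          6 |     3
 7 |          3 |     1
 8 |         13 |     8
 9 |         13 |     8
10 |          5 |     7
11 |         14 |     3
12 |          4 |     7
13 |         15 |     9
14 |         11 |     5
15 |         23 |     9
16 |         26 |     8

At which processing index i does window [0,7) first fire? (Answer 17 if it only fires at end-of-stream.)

i=0 t=0 v=9: → [0,7); WM=−∞
i=1 t=2 v=1: → [2,9),[1,8),[0,7); WM=−∞
i=2 t=3 v=5: → [3,10),[2,9),[1,8),[0,7); WM=0
i=3 t=3 v=6: → [3,10),[2,9),[1,8),[0,7); WM=0
i=4 t=3 v=9: → [3,10),[2,9),[1,8),[0,7); WM=0
i=5 t=4 v=3: → [4,11),[3,10),[2,9),[1,8),[0,7); WM=1
i=6 t=6 v=3: → [6,13),[5,12),[4,11),[3,10),[2,9),[1,8),[0,7); WM=1
i=7 t=3 v=1: → [3,10),[2,9),[1,8),[0,7); WM=1
i=8 t=13 v=8: → [13,20),[12,19),[11,18),[10,17),[9,16),[8,15),[7,14); WM=10; [0,7) fires=5 [1,8) fires=5 [2,9) fires=5 [3,10) fires=5
i=9 t=13 v=8: → [13,20),[12,19),[11,18),[10,17),[9,16),[8,15),[7,14); WM=10
i=10 t=5 v=7: DROP (t<10-1); WM=10
i=11 t=14 v=3: → [14,21),[13,20),[12,19),[11,18),[10,17),[9,16),[8,15); WM=11; [4,11) fires=1
i=12 t=4 v=7: DROP (t<11-1); WM=11
i=13 t=15 v=9: → [15,22),[14,21),[13,20),[12,19),[11,18),[10,17),[9,16); WM=11
i=14 t=11 v=5: → [11,18),[10,17),[9,16),[8,15),[7,14),[6,13),[5,12); WM=12; [5,12) fires=2
i=15 t=23 v=9: → [23,30),[22,29),[21,28),[20,27),[19,26),[18,25),[17,24); WM=12
i=16 t=26 v=8: → [26,33),[25,32),[24,31),[23,30),[22,29),[21,28),[20,27); WM=12

8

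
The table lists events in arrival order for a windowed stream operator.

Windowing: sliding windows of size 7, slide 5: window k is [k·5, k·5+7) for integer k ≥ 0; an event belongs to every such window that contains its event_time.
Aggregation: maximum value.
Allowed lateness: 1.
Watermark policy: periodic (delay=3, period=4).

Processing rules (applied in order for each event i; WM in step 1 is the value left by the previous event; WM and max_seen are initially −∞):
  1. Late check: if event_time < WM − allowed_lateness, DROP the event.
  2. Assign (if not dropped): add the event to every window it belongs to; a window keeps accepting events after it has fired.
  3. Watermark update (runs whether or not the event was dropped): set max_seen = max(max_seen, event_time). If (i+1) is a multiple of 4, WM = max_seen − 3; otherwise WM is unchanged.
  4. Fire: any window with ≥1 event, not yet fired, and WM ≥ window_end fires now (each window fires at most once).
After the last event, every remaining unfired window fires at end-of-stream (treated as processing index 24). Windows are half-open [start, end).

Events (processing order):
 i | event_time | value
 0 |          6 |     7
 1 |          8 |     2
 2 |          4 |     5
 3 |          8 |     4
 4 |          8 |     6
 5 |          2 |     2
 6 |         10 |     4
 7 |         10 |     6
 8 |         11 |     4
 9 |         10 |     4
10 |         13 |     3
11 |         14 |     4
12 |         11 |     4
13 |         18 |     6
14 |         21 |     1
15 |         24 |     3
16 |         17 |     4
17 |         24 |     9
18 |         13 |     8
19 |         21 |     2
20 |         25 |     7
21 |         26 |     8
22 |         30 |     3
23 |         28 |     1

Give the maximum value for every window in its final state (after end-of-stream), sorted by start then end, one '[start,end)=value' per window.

i=0 t=6 v=7: → [5,12),[0,7); WM=−∞
i=1 t=8 v=2: → [5,12); WM=−∞
i=2 t=4 v=5: → [0,7); WM=−∞
i=3 t=8 v=4: → [5,12); WM=5
i=4 t=8 v=6: → [5,12); WM=5
i=5 t=2 v=2: DROP (t<5-1); WM=5
i=6 t=10 v=4: → [10,17),[5,12); WM=5
i=7 t=10 v=6: → [10,17),[5,12); WM=7; [0,7) fires=7
i=8 t=11 v=4: → [10,17),[5,12); WM=7
i=9 t=10 v=4: → [10,17),[5,12); WM=7
i=10 t=13 v=3: → [10,17); WM=7
i=11 t=14 v=4: → [10,17); WM=11
i=12 t=11 v=4: → [10,17),[5,12); WM=11
i=13 t=18 v=6: → [15,22); WM=11
i=14 t=21 v=1: → [20,27),[15,22); WM=11
i=15 t=24 v=3: → [20,27); WM=21; [5,12) fires=7 [10,17) fires=6
i=16 t=17 v=4: DROP (t<21-1); WM=21
i=17 t=24 v=9: → [20,27); WM=21
i=18 t=13 v=8: DROP (t<21-1); WM=21
i=19 t=21 v=2: → [20,27),[15,22); WM=21
i=20 t=25 v=7: → [25,32),[20,27); WM=21
i=21 t=26 v=8: → [25,32),[20,27); WM=21
i=22 t=30 v=3: → [30,37),[25,32); WM=21
i=23 t=28 v=1: → [25,32); WM=27; [15,22) fires=6 [20,27) fires=9

[0,7)=7 [5,12)=7 [10,17)=6 [15,22)=6 [20,27)=9 [25,32)=8 [30,37)=3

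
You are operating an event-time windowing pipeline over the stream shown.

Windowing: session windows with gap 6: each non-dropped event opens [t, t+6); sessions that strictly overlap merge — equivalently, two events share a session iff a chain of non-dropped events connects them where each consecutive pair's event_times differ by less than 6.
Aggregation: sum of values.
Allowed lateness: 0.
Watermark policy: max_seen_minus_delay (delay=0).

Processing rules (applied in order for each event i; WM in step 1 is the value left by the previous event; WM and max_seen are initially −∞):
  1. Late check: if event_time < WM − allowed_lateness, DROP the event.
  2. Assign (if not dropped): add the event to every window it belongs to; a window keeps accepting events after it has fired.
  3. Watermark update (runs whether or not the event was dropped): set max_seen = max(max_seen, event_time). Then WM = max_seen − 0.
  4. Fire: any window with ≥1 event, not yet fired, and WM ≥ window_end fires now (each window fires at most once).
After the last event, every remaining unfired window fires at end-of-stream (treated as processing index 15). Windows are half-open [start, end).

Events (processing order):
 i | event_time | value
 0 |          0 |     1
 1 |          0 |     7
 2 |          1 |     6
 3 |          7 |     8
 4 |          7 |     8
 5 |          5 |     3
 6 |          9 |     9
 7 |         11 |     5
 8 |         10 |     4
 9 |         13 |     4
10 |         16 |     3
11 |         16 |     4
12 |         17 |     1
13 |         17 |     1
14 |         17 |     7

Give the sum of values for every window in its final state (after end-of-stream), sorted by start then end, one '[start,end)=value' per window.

[0,7)=14 [7,23)=50

i=0 t=0 v=1: → [0,6); WM=0
i=1 t=0 v=7: → [0,6); WM=0
i=2 t=1 v=6: → [0,7); WM=1
i=3 t=7 v=8: → [7,13); WM=7
i=4 t=7 v=8: → [7,13); WM=7
i=5 t=5 v=3: DROP (t<7-0); WM=7
i=6 t=9 v=9: → [7,15); WM=9
i=7 t=11 v=5: → [7,17); WM=11
i=8 t=10 v=4: DROP (t<11-0); WM=11
i=9 t=13 v=4: → [7,19); WM=13
i=10 t=16 v=3: → [7,22); WM=16
i=11 t=16 v=4: → [7,22); WM=16
i=12 t=17 v=1: → [7,23); WM=17
i=13 t=17 v=1: → [7,23); WM=17
i=14 t=17 v=7: → [7,23); WM=17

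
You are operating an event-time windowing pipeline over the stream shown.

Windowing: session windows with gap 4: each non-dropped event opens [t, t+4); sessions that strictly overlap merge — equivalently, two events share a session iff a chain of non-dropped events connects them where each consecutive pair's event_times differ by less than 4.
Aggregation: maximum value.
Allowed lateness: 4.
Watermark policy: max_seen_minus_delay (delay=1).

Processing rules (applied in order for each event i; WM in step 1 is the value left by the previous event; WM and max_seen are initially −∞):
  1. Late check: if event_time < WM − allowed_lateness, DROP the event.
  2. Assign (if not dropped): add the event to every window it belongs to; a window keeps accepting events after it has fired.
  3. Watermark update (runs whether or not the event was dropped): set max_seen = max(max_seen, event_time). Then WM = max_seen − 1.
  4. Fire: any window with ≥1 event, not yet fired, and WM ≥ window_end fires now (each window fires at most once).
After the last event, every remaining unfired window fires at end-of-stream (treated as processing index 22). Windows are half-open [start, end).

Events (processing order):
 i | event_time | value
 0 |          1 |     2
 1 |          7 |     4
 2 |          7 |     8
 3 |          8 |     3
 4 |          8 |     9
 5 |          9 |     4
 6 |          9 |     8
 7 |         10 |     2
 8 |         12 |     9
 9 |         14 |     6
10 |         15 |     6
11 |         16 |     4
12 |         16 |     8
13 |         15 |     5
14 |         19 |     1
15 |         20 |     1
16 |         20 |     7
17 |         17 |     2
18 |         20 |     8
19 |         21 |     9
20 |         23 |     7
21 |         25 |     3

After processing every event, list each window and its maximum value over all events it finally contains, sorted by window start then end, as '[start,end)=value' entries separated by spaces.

[1,5)=2 [7,29)=9

i=0 t=1 v=2: → [1,5); WM=0
i=1 t=7 v=4: → [7,11); WM=6
i=2 t=7 v=8: → [7,11); WM=6
i=3 t=8 v=3: → [7,12); WM=7
i=4 t=8 v=9: → [7,12); WM=7
i=5 t=9 v=4: → [7,13); WM=8
i=6 t=9 v=8: → [7,13); WM=8
i=7 t=10 v=2: → [7,14); WM=9
i=8 t=12 v=9: → [7,16); WM=11
i=9 t=14 v=6: → [7,18); WM=13
i=10 t=15 v=6: → [7,19); WM=14
i=11 t=16 v=4: → [7,20); WM=15
i=12 t=16 v=8: → [7,20); WM=15
i=13 t=15 v=5: → [7,20); WM=15
i=14 t=19 v=1: → [7,23); WM=18
i=15 t=20 v=1: → [7,24); WM=19
i=16 t=20 v=7: → [7,24); WM=19
i=17 t=17 v=2: → [7,24); WM=19
i=18 t=20 v=8: → [7,24); WM=19
i=19 t=21 v=9: → [7,25); WM=20
i=20 t=23 v=7: → [7,27); WM=22
i=21 t=25 v=3: → [7,29); WM=24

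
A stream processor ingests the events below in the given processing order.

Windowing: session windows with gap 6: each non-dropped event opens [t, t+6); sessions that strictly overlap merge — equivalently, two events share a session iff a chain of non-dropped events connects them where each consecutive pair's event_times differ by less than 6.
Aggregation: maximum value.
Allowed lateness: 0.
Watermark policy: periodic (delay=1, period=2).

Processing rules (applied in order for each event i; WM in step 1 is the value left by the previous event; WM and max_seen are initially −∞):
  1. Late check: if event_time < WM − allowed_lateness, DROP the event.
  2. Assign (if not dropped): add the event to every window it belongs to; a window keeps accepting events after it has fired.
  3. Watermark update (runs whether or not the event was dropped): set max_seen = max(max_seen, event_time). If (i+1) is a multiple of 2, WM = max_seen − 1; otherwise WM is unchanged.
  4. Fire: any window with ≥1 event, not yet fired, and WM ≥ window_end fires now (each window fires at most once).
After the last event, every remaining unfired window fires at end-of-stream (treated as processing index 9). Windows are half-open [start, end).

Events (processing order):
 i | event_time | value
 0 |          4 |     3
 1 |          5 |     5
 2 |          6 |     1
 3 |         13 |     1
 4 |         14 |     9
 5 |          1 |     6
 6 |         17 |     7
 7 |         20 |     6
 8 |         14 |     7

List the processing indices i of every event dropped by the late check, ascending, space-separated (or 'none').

i=0 t=4 v=3: → [4,10); WM=−∞
i=1 t=5 v=5: → [4,11); WM=4
i=2 t=6 v=1: → [4,12); WM=4
i=3 t=13 v=1: → [13,19); WM=12
i=4 t=14 v=9: → [13,20); WM=12
i=5 t=1 v=6: DROP (t<12-0); WM=13
i=6 t=17 v=7: → [13,23); WM=13
i=7 t=20 v=6: → [13,26); WM=19
i=8 t=14 v=7: DROP (t<19-0); WM=19

5 8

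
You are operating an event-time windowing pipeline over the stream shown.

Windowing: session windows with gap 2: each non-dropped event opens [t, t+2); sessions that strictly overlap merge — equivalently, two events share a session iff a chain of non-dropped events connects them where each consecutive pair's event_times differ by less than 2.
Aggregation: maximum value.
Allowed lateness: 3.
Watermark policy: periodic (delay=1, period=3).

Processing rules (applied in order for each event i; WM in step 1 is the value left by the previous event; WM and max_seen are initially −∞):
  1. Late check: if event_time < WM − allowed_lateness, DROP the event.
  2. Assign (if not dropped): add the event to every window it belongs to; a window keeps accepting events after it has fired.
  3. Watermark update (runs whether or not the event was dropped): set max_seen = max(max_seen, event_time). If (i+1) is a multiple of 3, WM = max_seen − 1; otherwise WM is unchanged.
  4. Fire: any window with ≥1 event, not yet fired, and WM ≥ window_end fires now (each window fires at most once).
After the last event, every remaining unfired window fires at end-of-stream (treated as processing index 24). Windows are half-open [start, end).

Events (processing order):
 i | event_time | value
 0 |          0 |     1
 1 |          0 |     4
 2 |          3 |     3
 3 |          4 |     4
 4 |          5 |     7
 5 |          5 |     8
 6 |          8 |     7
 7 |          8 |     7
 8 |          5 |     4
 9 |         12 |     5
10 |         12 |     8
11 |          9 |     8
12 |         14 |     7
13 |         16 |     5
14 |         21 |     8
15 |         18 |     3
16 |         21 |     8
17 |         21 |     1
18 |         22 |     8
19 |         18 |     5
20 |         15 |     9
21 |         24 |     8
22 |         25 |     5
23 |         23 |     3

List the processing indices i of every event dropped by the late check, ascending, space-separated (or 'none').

20

i=0 t=0 v=1: → [0,2); WM=−∞
i=1 t=0 v=4: → [0,2); WM=−∞
i=2 t=3 v=3: → [3,5); WM=2
i=3 t=4 v=4: → [3,6); WM=2
i=4 t=5 v=7: → [3,7); WM=2
i=5 t=5 v=8: → [3,7); WM=4
i=6 t=8 v=7: → [8,10); WM=4
i=7 t=8 v=7: → [8,10); WM=4
i=8 t=5 v=4: → [3,7); WM=7
i=9 t=12 v=5: → [12,14); WM=7
i=10 t=12 v=8: → [12,14); WM=7
i=11 t=9 v=8: → [8,11); WM=11
i=12 t=14 v=7: → [14,16); WM=11
i=13 t=16 v=5: → [16,18); WM=11
i=14 t=21 v=8: → [21,23); WM=20
i=15 t=18 v=3: → [18,20); WM=20
i=16 t=21 v=8: → [21,23); WM=20
i=17 t=21 v=1: → [21,23); WM=20
i=18 t=22 v=8: → [21,24); WM=20
i=19 t=18 v=5: → [18,20); WM=20
i=20 t=15 v=9: DROP (t<20-3); WM=21
i=21 t=24 v=8: → [24,26); WM=21
i=22 t=25 v=5: → [24,27); WM=21
i=23 t=23 v=3: → [21,27); WM=24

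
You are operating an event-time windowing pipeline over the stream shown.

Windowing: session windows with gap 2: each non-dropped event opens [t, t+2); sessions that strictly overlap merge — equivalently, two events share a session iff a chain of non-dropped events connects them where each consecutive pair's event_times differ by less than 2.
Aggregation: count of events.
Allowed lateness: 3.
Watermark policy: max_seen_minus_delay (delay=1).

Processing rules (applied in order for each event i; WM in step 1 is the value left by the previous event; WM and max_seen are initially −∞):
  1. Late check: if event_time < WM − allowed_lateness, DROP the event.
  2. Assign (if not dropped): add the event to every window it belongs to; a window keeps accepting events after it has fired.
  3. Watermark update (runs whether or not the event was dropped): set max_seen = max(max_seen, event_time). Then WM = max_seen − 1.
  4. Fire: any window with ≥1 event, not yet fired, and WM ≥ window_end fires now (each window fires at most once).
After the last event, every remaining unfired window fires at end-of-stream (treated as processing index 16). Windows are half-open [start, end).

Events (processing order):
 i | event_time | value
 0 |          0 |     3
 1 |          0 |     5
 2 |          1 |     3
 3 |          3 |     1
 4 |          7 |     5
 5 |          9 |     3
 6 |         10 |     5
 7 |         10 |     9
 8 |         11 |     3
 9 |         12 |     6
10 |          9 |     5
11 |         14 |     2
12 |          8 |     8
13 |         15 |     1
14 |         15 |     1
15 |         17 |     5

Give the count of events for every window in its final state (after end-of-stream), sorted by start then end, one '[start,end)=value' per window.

[0,3)=3 [3,5)=1 [7,9)=1 [9,14)=6 [14,17)=3 [17,19)=1

i=0 t=0 v=3: → [0,2); WM=-1
i=1 t=0 v=5: → [0,2); WM=-1
i=2 t=1 v=3: → [0,3); WM=0
i=3 t=3 v=1: → [3,5); WM=2
i=4 t=7 v=5: → [7,9); WM=6
i=5 t=9 v=3: → [9,11); WM=8
i=6 t=10 v=5: → [9,12); WM=9
i=7 t=10 v=9: → [9,12); WM=9
i=8 t=11 v=3: → [9,13); WM=10
i=9 t=12 v=6: → [9,14); WM=11
i=10 t=9 v=5: → [9,14); WM=11
i=11 t=14 v=2: → [14,16); WM=13
i=12 t=8 v=8: DROP (t<13-3); WM=13
i=13 t=15 v=1: → [14,17); WM=14
i=14 t=15 v=1: → [14,17); WM=14
i=15 t=17 v=5: → [17,19); WM=16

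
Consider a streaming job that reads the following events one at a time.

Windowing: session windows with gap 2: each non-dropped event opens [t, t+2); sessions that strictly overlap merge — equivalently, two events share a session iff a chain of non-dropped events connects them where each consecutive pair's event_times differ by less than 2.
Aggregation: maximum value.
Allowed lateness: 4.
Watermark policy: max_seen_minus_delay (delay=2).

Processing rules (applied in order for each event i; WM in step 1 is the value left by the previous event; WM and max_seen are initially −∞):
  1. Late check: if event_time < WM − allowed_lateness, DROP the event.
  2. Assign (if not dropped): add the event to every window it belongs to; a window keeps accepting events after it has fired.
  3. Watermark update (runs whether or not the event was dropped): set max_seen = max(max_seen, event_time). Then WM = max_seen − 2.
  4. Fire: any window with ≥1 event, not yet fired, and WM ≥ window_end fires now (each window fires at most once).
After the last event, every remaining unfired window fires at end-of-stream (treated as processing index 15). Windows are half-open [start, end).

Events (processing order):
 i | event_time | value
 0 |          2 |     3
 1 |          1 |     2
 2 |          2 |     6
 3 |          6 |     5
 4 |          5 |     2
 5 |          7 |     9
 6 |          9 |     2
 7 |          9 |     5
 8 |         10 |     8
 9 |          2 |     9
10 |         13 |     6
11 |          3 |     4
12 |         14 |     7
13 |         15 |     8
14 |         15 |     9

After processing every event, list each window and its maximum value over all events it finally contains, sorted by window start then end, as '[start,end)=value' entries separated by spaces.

i=0 t=2 v=3: → [2,4); WM=0
i=1 t=1 v=2: → [1,4); WM=0
i=2 t=2 v=6: → [1,4); WM=0
i=3 t=6 v=5: → [6,8); WM=4
i=4 t=5 v=2: → [5,8); WM=4
i=5 t=7 v=9: → [5,9); WM=5
i=6 t=9 v=2: → [9,11); WM=7
i=7 t=9 v=5: → [9,11); WM=7
i=8 t=10 v=8: → [9,12); WM=8
i=9 t=2 v=9: DROP (t<8-4); WM=8
i=10 t=13 v=6: → [13,15); WM=11
i=11 t=3 v=4: DROP (t<11-4); WM=11
i=12 t=14 v=7: → [13,16); WM=12
i=13 t=15 v=8: → [13,17); WM=13
i=14 t=15 v=9: → [13,17); WM=13

[1,4)=6 [5,9)=9 [9,12)=8 [13,17)=9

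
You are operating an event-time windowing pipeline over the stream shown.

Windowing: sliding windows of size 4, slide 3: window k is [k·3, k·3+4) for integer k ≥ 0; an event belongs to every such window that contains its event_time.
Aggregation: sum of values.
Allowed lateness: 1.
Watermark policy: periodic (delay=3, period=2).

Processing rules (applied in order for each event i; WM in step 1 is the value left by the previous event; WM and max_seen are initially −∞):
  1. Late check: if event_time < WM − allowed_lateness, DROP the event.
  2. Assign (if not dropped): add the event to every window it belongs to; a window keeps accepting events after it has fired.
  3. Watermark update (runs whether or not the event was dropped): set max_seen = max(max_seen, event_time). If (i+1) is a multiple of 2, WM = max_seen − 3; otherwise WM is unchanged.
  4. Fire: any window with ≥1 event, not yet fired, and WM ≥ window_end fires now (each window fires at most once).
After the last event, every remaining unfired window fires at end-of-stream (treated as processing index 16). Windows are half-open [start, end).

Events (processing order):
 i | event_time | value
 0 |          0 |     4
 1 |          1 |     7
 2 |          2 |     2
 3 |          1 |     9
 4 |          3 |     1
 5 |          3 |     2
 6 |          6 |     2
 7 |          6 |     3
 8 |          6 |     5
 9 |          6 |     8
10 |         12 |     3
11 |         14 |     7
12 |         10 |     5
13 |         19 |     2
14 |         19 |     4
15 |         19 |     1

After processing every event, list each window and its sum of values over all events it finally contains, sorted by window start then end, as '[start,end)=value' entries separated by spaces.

[0,4)=25 [3,7)=21 [6,10)=18 [9,13)=8 [12,16)=10 [18,22)=7

i=0 t=0 v=4: → [0,4); WM=−∞
i=1 t=1 v=7: → [0,4); WM=-2
i=2 t=2 v=2: → [0,4); WM=-2
i=3 t=1 v=9: → [0,4); WM=-1
i=4 t=3 v=1: → [3,7),[0,4); WM=-1
i=5 t=3 v=2: → [3,7),[0,4); WM=0
i=6 t=6 v=2: → [6,10),[3,7); WM=0
i=7 t=6 v=3: → [6,10),[3,7); WM=3
i=8 t=6 v=5: → [6,10),[3,7); WM=3
i=9 t=6 v=8: → [6,10),[3,7); WM=3
i=10 t=12 v=3: → [12,16),[9,13); WM=3
i=11 t=14 v=7: → [12,16); WM=11; [0,4) fires=25 [3,7) fires=21 [6,10) fires=18
i=12 t=10 v=5: → [9,13); WM=11
i=13 t=19 v=2: → [18,22); WM=16; [9,13) fires=8 [12,16) fires=10
i=14 t=19 v=4: → [18,22); WM=16
i=15 t=19 v=1: → [18,22); WM=16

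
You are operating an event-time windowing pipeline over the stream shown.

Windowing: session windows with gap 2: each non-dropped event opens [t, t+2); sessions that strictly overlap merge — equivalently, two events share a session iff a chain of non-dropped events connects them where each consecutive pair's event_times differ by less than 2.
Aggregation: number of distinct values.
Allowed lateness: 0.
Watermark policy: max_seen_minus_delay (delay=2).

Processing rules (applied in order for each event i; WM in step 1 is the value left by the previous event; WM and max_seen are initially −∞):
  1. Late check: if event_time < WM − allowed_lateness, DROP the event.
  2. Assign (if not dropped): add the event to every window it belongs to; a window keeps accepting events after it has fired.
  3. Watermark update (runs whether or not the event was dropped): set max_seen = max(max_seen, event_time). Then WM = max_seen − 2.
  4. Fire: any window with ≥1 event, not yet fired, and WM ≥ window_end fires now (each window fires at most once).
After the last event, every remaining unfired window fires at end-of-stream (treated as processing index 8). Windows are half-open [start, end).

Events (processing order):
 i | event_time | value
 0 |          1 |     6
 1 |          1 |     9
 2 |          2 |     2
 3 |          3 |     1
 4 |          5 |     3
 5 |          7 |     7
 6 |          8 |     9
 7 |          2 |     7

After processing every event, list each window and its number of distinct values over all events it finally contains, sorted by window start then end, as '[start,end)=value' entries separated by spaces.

[1,5)=4 [5,7)=1 [7,10)=2

i=0 t=1 v=6: → [1,3); WM=-1
i=1 t=1 v=9: → [1,3); WM=-1
i=2 t=2 v=2: → [1,4); WM=0
i=3 t=3 v=1: → [1,5); WM=1
i=4 t=5 v=3: → [5,7); WM=3
i=5 t=7 v=7: → [7,9); WM=5
i=6 t=8 v=9: → [7,10); WM=6
i=7 t=2 v=7: DROP (t<6-0); WM=6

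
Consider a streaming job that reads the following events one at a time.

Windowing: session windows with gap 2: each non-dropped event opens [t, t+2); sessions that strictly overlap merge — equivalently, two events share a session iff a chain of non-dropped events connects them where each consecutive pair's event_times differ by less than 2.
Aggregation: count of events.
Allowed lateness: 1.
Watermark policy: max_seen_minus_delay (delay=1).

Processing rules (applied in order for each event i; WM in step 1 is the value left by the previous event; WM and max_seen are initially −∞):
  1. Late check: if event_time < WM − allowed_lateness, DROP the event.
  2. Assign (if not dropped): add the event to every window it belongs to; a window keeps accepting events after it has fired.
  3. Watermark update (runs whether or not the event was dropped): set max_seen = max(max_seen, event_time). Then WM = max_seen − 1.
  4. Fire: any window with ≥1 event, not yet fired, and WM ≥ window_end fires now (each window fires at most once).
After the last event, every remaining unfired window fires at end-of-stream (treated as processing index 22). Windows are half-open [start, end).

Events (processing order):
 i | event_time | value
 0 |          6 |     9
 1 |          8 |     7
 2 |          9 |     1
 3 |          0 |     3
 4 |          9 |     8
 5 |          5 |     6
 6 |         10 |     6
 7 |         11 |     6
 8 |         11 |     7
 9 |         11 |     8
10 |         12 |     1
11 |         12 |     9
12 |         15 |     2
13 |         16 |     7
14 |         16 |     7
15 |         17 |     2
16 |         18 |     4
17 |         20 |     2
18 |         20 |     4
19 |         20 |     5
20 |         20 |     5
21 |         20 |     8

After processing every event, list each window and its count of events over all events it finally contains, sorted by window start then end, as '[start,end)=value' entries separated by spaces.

[6,8)=1 [8,14)=9 [15,20)=5 [20,22)=5

i=0 t=6 v=9: → [6,8); WM=5
i=1 t=8 v=7: → [8,10); WM=7
i=2 t=9 v=1: → [8,11); WM=8
i=3 t=0 v=3: DROP (t<8-1); WM=8
i=4 t=9 v=8: → [8,11); WM=8
i=5 t=5 v=6: DROP (t<8-1); WM=8
i=6 t=10 v=6: → [8,12); WM=9
i=7 t=11 v=6: → [8,13); WM=10
i=8 t=11 v=7: → [8,13); WM=10
i=9 t=11 v=8: → [8,13); WM=10
i=10 t=12 v=1: → [8,14); WM=11
i=11 t=12 v=9: → [8,14); WM=11
i=12 t=15 v=2: → [15,17); WM=14
i=13 t=16 v=7: → [15,18); WM=15
i=14 t=16 v=7: → [15,18); WM=15
i=15 t=17 v=2: → [15,19); WM=16
i=16 t=18 v=4: → [15,20); WM=17
i=17 t=20 v=2: → [20,22); WM=19
i=18 t=20 v=4: → [20,22); WM=19
i=19 t=20 v=5: → [20,22); WM=19
i=20 t=20 v=5: → [20,22); WM=19
i=21 t=20 v=8: → [20,22); WM=19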